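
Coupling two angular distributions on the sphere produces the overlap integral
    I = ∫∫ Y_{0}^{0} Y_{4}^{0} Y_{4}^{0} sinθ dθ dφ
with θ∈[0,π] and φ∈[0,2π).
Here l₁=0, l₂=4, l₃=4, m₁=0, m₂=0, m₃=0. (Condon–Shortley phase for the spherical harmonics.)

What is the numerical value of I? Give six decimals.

m-sum 0 ✓  L=8 even ✓  4≤4≤4 ✓
Π(2lᵢ+1) = 1×9×9 = 81
triangle coeff Δ(0,4,4) = 1/9
Σ_t [0,0]: t=0:+1/576 = 1/576
(3j)²=1/9 [(0 4 4; 0 0 0)], sign=+1
(m-triple is (0,0,0) — same symbol as above.)
⇒ 4πI² = 1/1
I = (+1)√(1/1/(4π)) = 0.28209479

0.282095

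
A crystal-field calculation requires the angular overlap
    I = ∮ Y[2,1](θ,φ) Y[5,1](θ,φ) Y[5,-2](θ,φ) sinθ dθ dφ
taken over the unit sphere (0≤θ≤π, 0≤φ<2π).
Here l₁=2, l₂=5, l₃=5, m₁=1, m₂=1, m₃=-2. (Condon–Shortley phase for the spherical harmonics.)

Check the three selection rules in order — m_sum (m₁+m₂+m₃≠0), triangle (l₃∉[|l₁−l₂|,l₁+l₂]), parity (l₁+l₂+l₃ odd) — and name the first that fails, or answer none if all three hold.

none

m₁+m₂+m₃ = 1 + 1 − 2 = 0  ✓
triangle: |2−5|=3 ≤ l₃=5 ≤ 2+5=7  ✓
parity: l₁+l₂+l₃ = 12 is even  ✓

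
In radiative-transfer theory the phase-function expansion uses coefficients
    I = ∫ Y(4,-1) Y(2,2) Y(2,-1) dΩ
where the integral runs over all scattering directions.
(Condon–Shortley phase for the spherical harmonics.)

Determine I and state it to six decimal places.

-0.090112

Checks pass: Σm=0; 8 even; l₃=2∈[2,6].
(2·4+1)(2·2+1)(2·2+1) = 225
Δ: 4! 4! 0! / 9! → 1/630
sum: t=2:+1/16 = 1/16
3j²(4 2 2; 0 0 0) = Δ·Π!·Σ² = 2/35  (sign +1)
sum: t=4:+1/144 = 1/144
3j²(4 2 2; -1 2 -1) = Δ·Π!·Σ² = 1/126  (sign -1)
combine: 4πI² = 225·2/35·1/126 = 5/49
take √, sign -1: I = -0.09011188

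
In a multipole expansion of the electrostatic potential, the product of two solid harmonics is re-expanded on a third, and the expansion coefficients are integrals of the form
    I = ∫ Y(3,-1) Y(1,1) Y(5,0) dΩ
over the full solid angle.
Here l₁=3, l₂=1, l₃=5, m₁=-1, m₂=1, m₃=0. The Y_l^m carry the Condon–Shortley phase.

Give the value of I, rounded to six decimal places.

|3−1|≤5≤3+1 violated ⇒ I = 0

0.000000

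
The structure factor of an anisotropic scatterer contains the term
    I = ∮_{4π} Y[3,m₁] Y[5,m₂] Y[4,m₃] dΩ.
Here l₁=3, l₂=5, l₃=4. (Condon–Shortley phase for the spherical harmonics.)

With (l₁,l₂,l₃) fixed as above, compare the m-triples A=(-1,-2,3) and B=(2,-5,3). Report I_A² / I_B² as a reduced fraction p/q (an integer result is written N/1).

Shared (l₁,l₂,l₃)=(3,5,4): N and (l;000)² cancel in I_A²/I_B².
A: Δ = 4!·2!·6!/13! = 1/180180; Racah Σ t=2..3: t=2:+1/960 t=3:−1/4320 = 7/8640; ⇒ 3j(3 5 4; -1 -2 3)² = 343/12870, sgn -1
B: Δ = 4!·2!·6!/13! = 1/180180; Racah Σ t=0..0: t=0:+1/17280 = 1/17280; ⇒ 3j(3 5 4; 2 -5 3)² = 35/858, sgn -1
I_A²/I_B² = (343/12870)/(35/858) = 49/75

49/75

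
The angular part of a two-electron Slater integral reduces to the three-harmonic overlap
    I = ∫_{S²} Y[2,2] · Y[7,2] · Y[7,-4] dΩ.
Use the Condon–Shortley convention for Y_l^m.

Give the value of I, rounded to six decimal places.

Checks pass: Σm=0; 16 even; l₃=7∈[5,9].
(2·2+1)(2·7+1)(2·7+1) = 1125
Δ: 2! 2! 12! / 17! → 1/185640
sum: t=0:+1/2419200 t=1:−1/518400 t=2:+1/2419200 = -1/907200
3j²(2 7 7; 0 0 0) = Δ·Π!·Σ² = 56/3315  (sign +1)
sum: t=0:+1/8709120 = 1/8709120
3j²(2 7 7; 2 2 -4) = Δ·Π!·Σ² = 55/3094  (sign -1)
combine: 4πI² = 1125·56/3315·55/3094 = 16500/48841
take √, sign -1: I = -0.16396259

-0.163963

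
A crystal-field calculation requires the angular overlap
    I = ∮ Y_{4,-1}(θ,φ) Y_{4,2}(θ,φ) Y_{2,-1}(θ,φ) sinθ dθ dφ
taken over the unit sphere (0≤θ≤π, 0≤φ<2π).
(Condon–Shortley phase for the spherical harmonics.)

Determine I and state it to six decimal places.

Rules hold: Σm=0, L=10 even, 0≤2≤8.
N = 9·9·5 = 405
Δ = 6!·2!·2!/11! = 1/13860
Racah Σ t=2..4: t=2:+1/192 t=3:−1/36 t=4:+1/192 = -5/288
⇒ 3j(4 4 2; 0 0 0)² = 20/693, sgn -1
Racah Σ t=4..5: t=4:+1/96 t=5:−1/240 = 1/160
⇒ 3j(4 4 2; -1 2 -1)² = 27/1540, sgn -1
4πI² = N·(3j₀)²·(3jₘ)² = 1215/5929
I = +1·√(0.204925/4π) = 0.12770047

0.127700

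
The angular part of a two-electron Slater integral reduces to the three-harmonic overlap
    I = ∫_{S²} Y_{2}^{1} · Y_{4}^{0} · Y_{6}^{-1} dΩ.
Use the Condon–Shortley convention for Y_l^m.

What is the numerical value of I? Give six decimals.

-0.210395

m-sum 0 ✓  L=12 even ✓  2≤6≤6 ✓
Π(2lᵢ+1) = 5×9×13 = 585
triangle coeff Δ(2,4,6) = 1/6435
Σ_t [0,0]: t=0:+1/2304 = 1/2304
(3j)²=5/143 [(2 4 6; 0 0 0)], sign=+1
Σ_t [0,0]: t=0:+1/3456 = 1/3456
(3j)²=35/1287 [(2 4 6; 1 0 -1)], sign=-1
⇒ 4πI² = 875/1573
I = (-1)√(875/1573/(4π)) = -0.21039467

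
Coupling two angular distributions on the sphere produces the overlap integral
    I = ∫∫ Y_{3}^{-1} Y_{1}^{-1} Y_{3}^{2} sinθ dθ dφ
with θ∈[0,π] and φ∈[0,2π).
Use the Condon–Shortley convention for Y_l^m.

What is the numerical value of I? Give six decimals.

0.000000

l₁+l₂+l₃=7 is odd: 3j(l;000)=0 ⇒ I=0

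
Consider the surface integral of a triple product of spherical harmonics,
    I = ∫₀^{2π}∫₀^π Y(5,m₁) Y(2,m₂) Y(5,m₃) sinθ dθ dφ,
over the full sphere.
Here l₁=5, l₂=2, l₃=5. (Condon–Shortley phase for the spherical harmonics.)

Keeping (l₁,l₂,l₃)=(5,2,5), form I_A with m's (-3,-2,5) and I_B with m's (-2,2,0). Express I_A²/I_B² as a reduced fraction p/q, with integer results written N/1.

3/14

l's match ⇒ only the (l;m) 3-j factors differ between A and B.
A: triangle coeff Δ(5,2,5) = 1/38610; Σ_t [0,0]: t=0:+1/161280 = 1/161280; (3j)²=1/143 [(5 2 5; -3 -2 5)], sign=+1
B: triangle coeff Δ(5,2,5) = 1/38610; Σ_t [2,2]: t=2:+1/2880 = 1/2880; (3j)²=14/429 [(5 2 5; -2 2 0)], sign=-1
I_A²/I_B² = (1/143)/(14/429) = 3/14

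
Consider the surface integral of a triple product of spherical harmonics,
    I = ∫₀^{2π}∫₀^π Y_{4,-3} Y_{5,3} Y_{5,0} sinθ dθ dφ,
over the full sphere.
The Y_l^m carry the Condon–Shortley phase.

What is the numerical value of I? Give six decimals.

0.130198

Checks pass: Σm=0; 14 even; l₃=5∈[1,9].
(2·4+1)(2·5+1)(2·5+1) = 1089
Δ: 4! 4! 6! / 15! → 1/3153150
sum: t=0:+1/69120 t=1:−1/1728 t=2:+1/576 t=3:−1/1728 t=4:+1/69120 = 7/11520
3j²(4 5 5; 0 0 0) = Δ·Π!·Σ² = 2/143  (sign -1)
sum: t=3:−1/17280 t=4:+1/6912 = 1/11520
3j²(4 5 5; -3 3 0) = Δ·Π!·Σ² = 2/143  (sign -1)
combine: 4πI² = 1089·2/143·2/143 = 36/169
take √, sign +1: I = 0.13019760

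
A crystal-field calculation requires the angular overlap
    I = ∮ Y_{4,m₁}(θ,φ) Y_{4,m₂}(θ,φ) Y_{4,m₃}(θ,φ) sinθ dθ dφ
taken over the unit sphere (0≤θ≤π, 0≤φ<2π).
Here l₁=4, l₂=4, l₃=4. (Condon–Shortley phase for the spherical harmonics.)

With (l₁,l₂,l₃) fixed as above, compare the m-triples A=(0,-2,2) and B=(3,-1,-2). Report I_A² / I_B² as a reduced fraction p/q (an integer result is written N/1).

121/70

l's match ⇒ only the (l;m) 3-j factors differ between A and B.
A: triangle coeff Δ(4,4,4) = 1/450450; Σ_t [0,2]: t=0:+1/2304 t=1:−1/216 t=2:+1/384 = -11/6912; (3j)²=11/1638 [(4 4 4; 0 -2 2)], sign=-1
B: triangle coeff Δ(4,4,4) = 1/450450; Σ_t [0,1]: t=0:+1/864 t=1:−1/576 = -1/1728; (3j)²=5/1287 [(4 4 4; 3 -1 -2)], sign=-1
I_A²/I_B² = (11/1638)/(5/1287) = 121/70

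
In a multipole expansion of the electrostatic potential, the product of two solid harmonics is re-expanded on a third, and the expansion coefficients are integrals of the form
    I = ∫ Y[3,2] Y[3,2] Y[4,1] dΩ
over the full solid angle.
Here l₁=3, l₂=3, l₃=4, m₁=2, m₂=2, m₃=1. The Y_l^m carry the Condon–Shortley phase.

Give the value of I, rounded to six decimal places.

Σmᵢ = 5 ≠ 0, so the φ-integral vanishes; I = 0

0.000000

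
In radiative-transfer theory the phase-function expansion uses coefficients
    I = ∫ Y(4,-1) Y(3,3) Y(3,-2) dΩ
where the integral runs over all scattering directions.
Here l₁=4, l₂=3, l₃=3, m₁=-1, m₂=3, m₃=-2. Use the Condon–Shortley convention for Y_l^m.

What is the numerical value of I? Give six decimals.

Rules hold: Σm=0, L=10 even, 1≤3≤7.
N = 9·7·7 = 441
Δ = 4!·4!·2!/11! = 1/34650
Racah Σ t=1..3: t=1:−1/72 t=2:+1/16 t=3:−1/72 = 5/144
⇒ 3j(4 3 3; 0 0 0)² = 2/77, sgn -1
Racah Σ t=4..4: t=4:+1/288 = 1/288
⇒ 3j(4 3 3; -1 3 -2)² = 5/231, sgn -1
4πI² = N·(3j₀)²·(3jₘ)² = 30/121
I = +1·√(0.247934/4π) = 0.14046335

0.140463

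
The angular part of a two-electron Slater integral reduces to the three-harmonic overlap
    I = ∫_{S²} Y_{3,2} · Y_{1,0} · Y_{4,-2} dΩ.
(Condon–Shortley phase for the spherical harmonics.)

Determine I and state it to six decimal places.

0.213244

Checks pass: Σm=0; 8 even; l₃=4∈[2,4].
(2·3+1)(2·1+1)(2·4+1) = 189
Δ: 0! 6! 2! / 9! → 1/252
sum: t=0:+1/36 = 1/36
3j²(3 1 4; 0 0 0) = Δ·Π!·Σ² = 4/63  (sign +1)
sum: t=0:+1/120 = 1/120
3j²(3 1 4; 2 0 -2) = Δ·Π!·Σ² = 1/21  (sign +1)
combine: 4πI² = 189·4/63·1/21 = 4/7
take √, sign +1: I = 0.21324362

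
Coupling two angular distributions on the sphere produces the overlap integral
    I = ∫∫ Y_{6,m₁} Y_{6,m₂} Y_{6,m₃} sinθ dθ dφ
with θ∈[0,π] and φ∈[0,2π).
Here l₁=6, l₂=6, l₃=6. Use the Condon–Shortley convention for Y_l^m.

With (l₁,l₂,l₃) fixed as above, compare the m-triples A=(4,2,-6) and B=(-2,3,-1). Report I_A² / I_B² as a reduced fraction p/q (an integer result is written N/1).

l's match ⇒ only the (l;m) 3-j factors differ between A and B.
A: triangle coeff Δ(6,6,6) = 1/325909584; Σ_t [2,2]: t=2:+1/24883200 = 1/24883200; (3j)²=70/4199 [(6 6 6; 4 2 -6)], sign=+1
B: triangle coeff Δ(6,6,6) = 1/325909584; Σ_t [3,6]: t=3:−1/3110400 t=4:+1/276480 t=5:−1/207360 t=6:+1/1244160 = -1/1382400; (3j)²=189/92378 [(6 6 6; -2 3 -1)], sign=+1
I_A²/I_B² = (70/4199)/(189/92378) = 220/27

220/27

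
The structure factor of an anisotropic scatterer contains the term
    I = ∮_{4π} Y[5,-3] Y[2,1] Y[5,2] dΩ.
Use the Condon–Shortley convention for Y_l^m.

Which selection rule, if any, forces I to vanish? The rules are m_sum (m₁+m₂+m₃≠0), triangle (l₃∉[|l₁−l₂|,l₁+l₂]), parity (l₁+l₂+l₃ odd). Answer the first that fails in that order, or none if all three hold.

Σmᵢ = 0  ✓
l₃∈[|l₁−l₂|,l₁+l₂]=[3,7], have l₃=5  ✓
Σlᵢ = 12 ⇒ even  ✓

none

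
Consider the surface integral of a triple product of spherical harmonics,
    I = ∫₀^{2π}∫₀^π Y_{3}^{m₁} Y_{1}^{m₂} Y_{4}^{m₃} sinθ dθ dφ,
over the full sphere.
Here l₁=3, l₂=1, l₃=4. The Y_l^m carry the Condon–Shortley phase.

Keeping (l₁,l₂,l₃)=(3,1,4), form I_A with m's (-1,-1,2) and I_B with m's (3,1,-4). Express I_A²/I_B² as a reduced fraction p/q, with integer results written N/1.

15/28

l's match ⇒ only the (l;m) 3-j factors differ between A and B.
A: triangle coeff Δ(3,1,4) = 1/252; Σ_t [0,0]: t=0:+1/96 = 1/96; (3j)²=5/84 [(3 1 4; -1 -1 2)], sign=+1
B: triangle coeff Δ(3,1,4) = 1/252; Σ_t [0,0]: t=0:+1/1440 = 1/1440; (3j)²=1/9 [(3 1 4; 3 1 -4)], sign=+1
I_A²/I_B² = (5/84)/(1/9) = 15/28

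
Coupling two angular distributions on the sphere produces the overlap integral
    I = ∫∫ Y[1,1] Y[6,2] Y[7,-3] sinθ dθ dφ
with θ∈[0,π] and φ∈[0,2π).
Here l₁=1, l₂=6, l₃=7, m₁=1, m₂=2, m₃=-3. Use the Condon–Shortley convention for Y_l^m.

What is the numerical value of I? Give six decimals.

-0.234717

Checks pass: Σm=0; 14 even; l₃=7∈[5,7].
(2·1+1)(2·6+1)(2·7+1) = 585
Δ: 0! 2! 12! / 15! → 1/1365
sum: t=0:+1/518400 = 1/518400
3j²(1 6 7; 0 0 0) = Δ·Π!·Σ² = 7/195  (sign -1)
sum: t=0:+1/1935360 = 1/1935360
3j²(1 6 7; 1 2 -3) = Δ·Π!·Σ² = 3/91  (sign +1)
combine: 4πI² = 585·7/195·3/91 = 9/13
take √, sign -1: I = -0.23471705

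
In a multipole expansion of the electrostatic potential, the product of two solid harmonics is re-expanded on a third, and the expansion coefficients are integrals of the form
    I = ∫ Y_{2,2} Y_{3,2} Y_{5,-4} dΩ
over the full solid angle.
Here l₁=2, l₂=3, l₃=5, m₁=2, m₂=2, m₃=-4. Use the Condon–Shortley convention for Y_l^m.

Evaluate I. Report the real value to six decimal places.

0.268967

Checks pass: Σm=0; 10 even; l₃=5∈[1,5].
(2·2+1)(2·3+1)(2·5+1) = 385
Δ: 0! 4! 6! / 11! → 1/2310
sum: t=0:+1/144 = 1/144
3j²(2 3 5; 0 0 0) = Δ·Π!·Σ² = 10/231  (sign -1)
sum: t=0:+1/2880 = 1/2880
3j²(2 3 5; 2 2 -4) = Δ·Π!·Σ² = 3/55  (sign -1)
combine: 4πI² = 385·10/231·3/55 = 10/11
take √, sign +1: I = 0.26896683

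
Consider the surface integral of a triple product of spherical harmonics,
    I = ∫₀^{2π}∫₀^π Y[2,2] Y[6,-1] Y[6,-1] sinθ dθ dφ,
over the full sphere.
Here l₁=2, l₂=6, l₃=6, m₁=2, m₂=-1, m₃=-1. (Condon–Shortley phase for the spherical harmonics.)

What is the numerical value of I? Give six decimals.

m-sum 0 ✓  L=14 even ✓  4≤6≤8 ✓
Π(2lᵢ+1) = 5×13×13 = 845
triangle coeff Δ(2,6,6) = 1/90090
Σ_t [0,2]: t=0:+1/69120 t=1:−1/14400 t=2:+1/69120 = -7/172800
(3j)²=14/715 [(2 6 6; 0 0 0)], sign=-1
Σ_t [0,0]: t=0:+1/57600 = 1/57600
(3j)²=21/715 [(2 6 6; 2 -1 -1)], sign=-1
⇒ 4πI² = 294/605
I = (+1)√(294/605/(4π)) = 0.19664868

0.196649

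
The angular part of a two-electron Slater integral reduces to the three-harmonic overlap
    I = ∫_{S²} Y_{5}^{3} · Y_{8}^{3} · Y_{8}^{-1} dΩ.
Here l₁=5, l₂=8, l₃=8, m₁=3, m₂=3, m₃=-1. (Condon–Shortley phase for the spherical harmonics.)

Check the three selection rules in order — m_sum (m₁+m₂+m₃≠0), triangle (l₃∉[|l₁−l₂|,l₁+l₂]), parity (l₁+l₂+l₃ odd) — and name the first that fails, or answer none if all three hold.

m_sum

azimuthal sum: 3 + 3 − 1 = 5  ✗
3 ≤ 8 ≤ 13 (triangle on l)
L = 5 + 8 + 8 = 21 (odd)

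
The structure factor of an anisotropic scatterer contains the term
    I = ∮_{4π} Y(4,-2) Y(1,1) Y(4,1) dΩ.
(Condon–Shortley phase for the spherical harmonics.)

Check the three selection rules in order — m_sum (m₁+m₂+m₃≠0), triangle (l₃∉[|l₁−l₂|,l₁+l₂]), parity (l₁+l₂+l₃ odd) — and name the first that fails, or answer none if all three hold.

parity

azimuthal sum: -2 + 1 + 1 = 0  ✓
3 ≤ 4 ≤ 5 (triangle on l)  ✓
L = 4 + 1 + 4 = 9 (odd)  ✗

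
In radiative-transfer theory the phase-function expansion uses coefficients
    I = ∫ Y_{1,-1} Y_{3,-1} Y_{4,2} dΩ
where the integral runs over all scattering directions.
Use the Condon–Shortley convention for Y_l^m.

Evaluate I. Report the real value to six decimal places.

0.238414

Rules hold: Σm=0, L=8 even, 2≤4≤4.
N = 3·7·9 = 189
Δ = 0!·2!·6!/9! = 1/252
Racah Σ t=0..0: t=0:+1/36 = 1/36
⇒ 3j(1 3 4; 0 0 0)² = 4/63, sgn +1
Racah Σ t=0..0: t=0:+1/96 = 1/96
⇒ 3j(1 3 4; -1 -1 2)² = 5/84, sgn +1
4πI² = N·(3j₀)²·(3jₘ)² = 5/7
I = +1·√(0.714286/4π) = 0.23841361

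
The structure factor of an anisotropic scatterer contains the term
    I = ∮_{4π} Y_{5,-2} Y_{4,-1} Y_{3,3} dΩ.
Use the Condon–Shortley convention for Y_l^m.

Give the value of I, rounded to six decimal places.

-0.179179

Checks pass: Σm=0; 12 even; l₃=3∈[1,9].
(2·5+1)(2·4+1)(2·3+1) = 693
Δ: 6! 4! 2! / 13! → 1/180180
sum: t=2:+1/576 t=3:−1/144 t=4:+1/576 = -1/288
3j²(5 4 3; 0 0 0) = Δ·Π!·Σ² = 20/1001  (sign +1)
sum: t=3:−1/1728 = -1/1728
3j²(5 4 3; -2 -1 3) = Δ·Π!·Σ² = 25/858  (sign -1)
combine: 4πI² = 693·20/1001·25/858 = 750/1859
take √, sign -1: I = -0.17917854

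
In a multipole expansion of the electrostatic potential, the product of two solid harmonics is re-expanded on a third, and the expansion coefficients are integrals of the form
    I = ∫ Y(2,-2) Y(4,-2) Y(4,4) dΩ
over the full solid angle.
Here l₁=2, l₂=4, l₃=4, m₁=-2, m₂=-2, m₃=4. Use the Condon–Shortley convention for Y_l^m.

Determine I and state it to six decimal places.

-0.106180

m-sum 0 ✓  L=10 even ✓  2≤4≤6 ✓
Π(2lᵢ+1) = 5×9×9 = 405
triangle coeff Δ(2,4,4) = 1/13860
Σ_t [0,2]: t=0:+1/192 t=1:−1/36 t=2:+1/192 = -5/288
(3j)²=20/693 [(2 4 4; 0 0 0)], sign=-1
Σ_t [2,2]: t=2:+1/2880 = 1/2880
(3j)²=2/165 [(2 4 4; -2 -2 4)], sign=+1
⇒ 4πI² = 120/847
I = (-1)√(120/847/(4π)) = -0.10618031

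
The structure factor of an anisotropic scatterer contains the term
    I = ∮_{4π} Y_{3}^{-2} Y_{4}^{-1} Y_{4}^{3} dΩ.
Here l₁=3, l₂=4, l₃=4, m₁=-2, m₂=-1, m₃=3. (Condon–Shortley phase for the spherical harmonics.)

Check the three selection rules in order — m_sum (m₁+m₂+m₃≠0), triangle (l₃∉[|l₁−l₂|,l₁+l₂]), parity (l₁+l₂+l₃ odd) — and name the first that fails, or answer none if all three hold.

Σmᵢ = 0  ✓
l₃∈[|l₁−l₂|,l₁+l₂]=[1,7], have l₃=4  ✓
Σlᵢ = 11 ⇒ odd  ✗

parity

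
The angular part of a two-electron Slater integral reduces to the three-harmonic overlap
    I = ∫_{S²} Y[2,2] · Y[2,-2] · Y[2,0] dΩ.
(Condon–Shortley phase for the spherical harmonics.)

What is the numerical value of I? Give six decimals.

-0.180224

Checks pass: Σm=0; 6 even; l₃=2∈[0,4].
(2·2+1)(2·2+1)(2·2+1) = 125
Δ: 2! 2! 2! / 7! → 1/630
sum: t=0:+1/8 t=1:−1/1 t=2:+1/8 = -3/4
3j²(2 2 2; 0 0 0) = Δ·Π!·Σ² = 2/35  (sign -1)
sum: t=0:+1/8 = 1/8
3j²(2 2 2; 2 -2 0) = Δ·Π!·Σ² = 2/35  (sign +1)
combine: 4πI² = 125·2/35·2/35 = 20/49
take √, sign -1: I = -0.18022375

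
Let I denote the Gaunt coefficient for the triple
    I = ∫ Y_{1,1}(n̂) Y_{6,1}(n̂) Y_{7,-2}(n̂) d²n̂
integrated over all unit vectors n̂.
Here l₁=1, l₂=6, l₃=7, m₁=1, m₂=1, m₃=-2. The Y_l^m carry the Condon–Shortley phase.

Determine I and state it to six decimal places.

Checks pass: Σm=0; 14 even; l₃=7∈[5,7].
(2·1+1)(2·6+1)(2·7+1) = 585
Δ: 0! 2! 12! / 15! → 1/1365
sum: t=0:+1/518400 = 1/518400
3j²(1 6 7; 0 0 0) = Δ·Π!·Σ² = 7/195  (sign -1)
sum: t=0:+1/1209600 = 1/1209600
3j²(1 6 7; 1 1 -2) = Δ·Π!·Σ² = 12/455  (sign -1)
combine: 4πI² = 585·7/195·12/455 = 36/65
take √, sign +1: I = 0.20993732

0.209937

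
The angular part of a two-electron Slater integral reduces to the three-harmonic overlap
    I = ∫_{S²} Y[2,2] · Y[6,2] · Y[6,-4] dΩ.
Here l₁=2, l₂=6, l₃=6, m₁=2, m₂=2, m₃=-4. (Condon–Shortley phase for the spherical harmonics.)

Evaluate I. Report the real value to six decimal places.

Checks pass: Σm=0; 14 even; l₃=6∈[4,8].
(2·2+1)(2·6+1)(2·6+1) = 845
Δ: 2! 2! 10! / 15! → 1/90090
sum: t=0:+1/69120 t=1:−1/14400 t=2:+1/69120 = -7/172800
3j²(2 6 6; 0 0 0) = Δ·Π!·Σ² = 14/715  (sign -1)
sum: t=0:+1/322560 = 1/322560
3j²(2 6 6; 2 2 -4) = Δ·Π!·Σ² = 18/1001  (sign +1)
combine: 4πI² = 845·14/715·18/1001 = 36/121
take √, sign -1: I = -0.15386989

-0.153870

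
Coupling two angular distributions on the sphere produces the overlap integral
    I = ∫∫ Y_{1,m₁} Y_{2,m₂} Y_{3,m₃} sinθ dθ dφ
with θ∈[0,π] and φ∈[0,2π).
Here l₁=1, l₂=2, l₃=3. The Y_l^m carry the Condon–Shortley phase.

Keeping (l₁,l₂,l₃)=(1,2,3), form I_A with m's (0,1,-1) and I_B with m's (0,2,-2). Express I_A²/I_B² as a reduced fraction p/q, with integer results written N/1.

8/5

Shared (l₁,l₂,l₃)=(1,2,3): N and (l;000)² cancel in I_A²/I_B².
A: Δ = 0!·2!·4!/7! = 1/105; Racah Σ t=0..0: t=0:+1/6 = 1/6; ⇒ 3j(1 2 3; 0 1 -1)² = 8/105, sgn +1
B: Δ = 0!·2!·4!/7! = 1/105; Racah Σ t=0..0: t=0:+1/24 = 1/24; ⇒ 3j(1 2 3; 0 2 -2)² = 1/21, sgn -1
I_A²/I_B² = (8/105)/(1/21) = 8/5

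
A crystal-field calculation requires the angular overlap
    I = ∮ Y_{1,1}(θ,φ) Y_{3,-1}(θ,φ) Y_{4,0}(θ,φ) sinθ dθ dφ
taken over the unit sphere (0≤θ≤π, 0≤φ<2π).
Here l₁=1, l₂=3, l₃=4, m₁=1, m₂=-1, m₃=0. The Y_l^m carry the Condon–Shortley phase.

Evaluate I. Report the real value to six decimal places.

0.150786

Rules hold: Σm=0, L=8 even, 2≤4≤4.
N = 3·7·9 = 189
Δ = 0!·2!·6!/9! = 1/252
Racah Σ t=0..0: t=0:+1/36 = 1/36
⇒ 3j(1 3 4; 0 0 0)² = 4/63, sgn +1
Racah Σ t=0..0: t=0:+1/96 = 1/96
⇒ 3j(1 3 4; 1 -1 0)² = 1/42, sgn +1
4πI² = N·(3j₀)²·(3jₘ)² = 2/7
I = +1·√(0.285714/4π) = 0.15078601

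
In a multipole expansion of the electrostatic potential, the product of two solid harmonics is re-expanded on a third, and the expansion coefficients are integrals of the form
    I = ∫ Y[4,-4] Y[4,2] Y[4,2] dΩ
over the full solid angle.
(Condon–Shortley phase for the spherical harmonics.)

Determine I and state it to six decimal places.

0.190983

Checks pass: Σm=0; 12 even; l₃=4∈[0,8].
(2·4+1)(2·4+1)(2·4+1) = 729
Δ: 4! 4! 4! / 13! → 1/450450
sum: t=0:+1/13824 t=1:−1/216 t=2:+1/64 t=3:−1/216 t=4:+1/13824 = 5/768
3j²(4 4 4; 0 0 0) = Δ·Π!·Σ² = 18/1001  (sign +1)
sum: t=4:+1/2304 = 1/2304
3j²(4 4 4; -4 2 2) = Δ·Π!·Σ² = 5/143  (sign +1)
combine: 4πI² = 729·18/1001·5/143 = 65610/143143
take √, sign +1: I = 0.19098314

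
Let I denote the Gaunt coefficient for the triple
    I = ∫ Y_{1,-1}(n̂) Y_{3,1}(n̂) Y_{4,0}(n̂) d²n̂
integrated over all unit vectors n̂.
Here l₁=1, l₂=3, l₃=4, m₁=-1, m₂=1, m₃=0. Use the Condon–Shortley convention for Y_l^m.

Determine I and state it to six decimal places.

0.150786

Rules hold: Σm=0, L=8 even, 2≤4≤4.
N = 3·7·9 = 189
Δ = 0!·2!·6!/9! = 1/252
Racah Σ t=0..0: t=0:+1/36 = 1/36
⇒ 3j(1 3 4; 0 0 0)² = 4/63, sgn +1
Racah Σ t=0..0: t=0:+1/96 = 1/96
⇒ 3j(1 3 4; -1 1 0)² = 1/42, sgn +1
4πI² = N·(3j₀)²·(3jₘ)² = 2/7
I = +1·√(0.285714/4π) = 0.15078601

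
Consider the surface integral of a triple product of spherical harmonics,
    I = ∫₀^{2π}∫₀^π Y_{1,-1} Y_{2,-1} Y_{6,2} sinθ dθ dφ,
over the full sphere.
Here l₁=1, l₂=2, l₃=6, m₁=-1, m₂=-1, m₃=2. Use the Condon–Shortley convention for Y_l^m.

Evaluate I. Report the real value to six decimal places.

0.000000

l₃=6 ∉ [1,3] — triangle fails ⇒ I = 0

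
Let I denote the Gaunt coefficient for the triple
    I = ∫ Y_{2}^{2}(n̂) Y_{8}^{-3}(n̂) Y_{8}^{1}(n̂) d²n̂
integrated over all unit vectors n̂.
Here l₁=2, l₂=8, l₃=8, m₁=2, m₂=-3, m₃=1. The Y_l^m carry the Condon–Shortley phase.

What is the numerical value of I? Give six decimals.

0.184248

Checks pass: Σm=0; 18 even; l₃=8∈[6,10].
(2·2+1)(2·8+1)(2·8+1) = 1445
Δ: 2! 2! 14! / 19! → 1/348840
sum: t=0:+1/116121600 t=1:−1/25401600 t=2:+1/116121600 = -1/45158400
3j²(2 8 8; 0 0 0) = Δ·Π!·Σ² = 24/1615  (sign -1)
sum: t=0:+1/174182400 = 1/174182400
3j²(2 8 8; 2 -3 1) = Δ·Π!·Σ² = 77/3876  (sign -1)
combine: 4πI² = 1445·24/1615·77/3876 = 154/361
take √, sign +1: I = 0.18424759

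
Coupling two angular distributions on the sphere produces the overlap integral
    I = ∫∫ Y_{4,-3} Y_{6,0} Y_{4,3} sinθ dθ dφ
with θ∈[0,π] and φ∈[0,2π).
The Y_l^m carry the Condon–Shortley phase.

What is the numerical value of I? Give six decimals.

-0.120915

Rules hold: Σm=0, L=14 even, 2≤4≤10.
N = 9·13·9 = 1053
Δ = 6!·2!·6!/15! = 1/1261260
Racah Σ t=2..4: t=2:+1/4608 t=3:−1/1296 t=4:+1/4608 = -7/20736
⇒ 3j(4 6 4; 0 0 0)² = 20/1287, sgn -1
Racah Σ t=5..6: t=5:−1/28800 t=6:+1/518400 = -17/518400
⇒ 3j(4 6 4; -3 0 3)² = 289/25740, sgn +1
4πI² = N·(3j₀)²·(3jₘ)² = 289/1573
I = -1·√(0.183725/4π) = -0.12091485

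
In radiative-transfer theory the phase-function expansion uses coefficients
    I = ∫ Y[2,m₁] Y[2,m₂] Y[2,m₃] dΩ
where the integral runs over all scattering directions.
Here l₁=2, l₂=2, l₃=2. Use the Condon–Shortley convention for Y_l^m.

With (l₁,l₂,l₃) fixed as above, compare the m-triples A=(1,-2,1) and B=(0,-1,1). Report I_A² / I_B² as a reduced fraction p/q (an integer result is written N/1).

6/1

Shared (l₁,l₂,l₃)=(2,2,2): N and (l;000)² cancel in I_A²/I_B².
A: Δ = 2!·2!·2!/7! = 1/630; Racah Σ t=0..0: t=0:+1/4 = 1/4; ⇒ 3j(2 2 2; 1 -2 1)² = 3/35, sgn -1
B: Δ = 2!·2!·2!/7! = 1/630; Racah Σ t=0..1: t=0:+1/4 t=1:−1/2 = -1/4; ⇒ 3j(2 2 2; 0 -1 1)² = 1/70, sgn +1
I_A²/I_B² = (3/35)/(1/70) = 6/1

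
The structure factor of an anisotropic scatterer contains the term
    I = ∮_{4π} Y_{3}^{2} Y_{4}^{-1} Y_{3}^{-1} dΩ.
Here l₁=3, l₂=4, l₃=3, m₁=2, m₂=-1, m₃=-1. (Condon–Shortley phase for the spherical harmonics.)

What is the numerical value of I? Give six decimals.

Rules hold: Σm=0, L=10 even, 1≤3≤7.
N = 7·9·7 = 441
Δ = 4!·2!·4!/11! = 1/34650
Racah Σ t=1..3: t=1:−1/72 t=2:+1/16 t=3:−1/72 = 5/144
⇒ 3j(3 4 3; 0 0 0)² = 2/77, sgn -1
Racah Σ t=0..1: t=0:+1/144 t=1:−1/48 = -1/72
⇒ 3j(3 4 3; 2 -1 -1)² = 16/693, sgn -1
4πI² = N·(3j₀)²·(3jₘ)² = 32/121
I = +1·√(0.264463/4π) = 0.14506992

0.145070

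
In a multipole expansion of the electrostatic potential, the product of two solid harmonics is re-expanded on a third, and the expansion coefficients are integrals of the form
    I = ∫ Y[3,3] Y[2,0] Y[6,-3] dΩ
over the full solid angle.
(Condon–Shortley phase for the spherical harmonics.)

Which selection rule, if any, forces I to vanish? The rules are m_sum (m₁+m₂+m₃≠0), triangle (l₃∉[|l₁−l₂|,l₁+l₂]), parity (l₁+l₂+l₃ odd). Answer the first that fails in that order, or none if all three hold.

m₁+m₂+m₃ = 3 + 0 − 3 = 0  ✓
triangle: |3−2|=1 ≤ l₃=6 ≤ 3+2=5  ✗
parity: l₁+l₂+l₃ = 11 is odd

triangle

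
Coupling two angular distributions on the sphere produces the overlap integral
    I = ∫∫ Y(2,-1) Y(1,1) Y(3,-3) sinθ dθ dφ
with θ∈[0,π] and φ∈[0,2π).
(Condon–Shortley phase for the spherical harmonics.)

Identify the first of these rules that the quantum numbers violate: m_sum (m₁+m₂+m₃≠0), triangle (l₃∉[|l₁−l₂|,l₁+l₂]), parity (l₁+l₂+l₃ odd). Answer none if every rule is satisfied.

azimuthal sum: -1 + 1 − 3 = -3  ✗
1 ≤ 3 ≤ 3 (triangle on l)
L = 2 + 1 + 3 = 6 (even)

m_sum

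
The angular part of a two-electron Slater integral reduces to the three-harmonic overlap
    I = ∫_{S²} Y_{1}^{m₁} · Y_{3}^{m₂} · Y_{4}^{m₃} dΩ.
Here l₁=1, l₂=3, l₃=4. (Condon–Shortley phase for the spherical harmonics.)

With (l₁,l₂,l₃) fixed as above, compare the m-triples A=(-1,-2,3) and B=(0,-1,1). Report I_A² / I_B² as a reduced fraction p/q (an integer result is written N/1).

7/5

Shared (l₁,l₂,l₃)=(1,3,4): N and (l;000)² cancel in I_A²/I_B².
A: Δ = 0!·2!·6!/9! = 1/252; Racah Σ t=0..0: t=0:+1/240 = 1/240; ⇒ 3j(1 3 4; -1 -2 3)² = 1/12, sgn -1
B: Δ = 0!·2!·6!/9! = 1/252; Racah Σ t=0..0: t=0:+1/48 = 1/48; ⇒ 3j(1 3 4; 0 -1 1)² = 5/84, sgn -1
I_A²/I_B² = (1/12)/(5/84) = 7/5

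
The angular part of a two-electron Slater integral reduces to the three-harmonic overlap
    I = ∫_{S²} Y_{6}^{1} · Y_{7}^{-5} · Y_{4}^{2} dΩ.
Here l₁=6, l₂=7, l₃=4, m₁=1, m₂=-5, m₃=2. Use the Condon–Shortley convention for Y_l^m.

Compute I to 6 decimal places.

1 − 5 + 2 = -2 ≠ 0: azimuthal integral kills it; I = 0

0.000000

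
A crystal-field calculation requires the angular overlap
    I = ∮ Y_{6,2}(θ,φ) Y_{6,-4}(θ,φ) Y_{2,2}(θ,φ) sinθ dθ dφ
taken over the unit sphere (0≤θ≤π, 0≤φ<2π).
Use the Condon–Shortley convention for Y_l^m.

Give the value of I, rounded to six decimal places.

m-sum 0 ✓  L=14 even ✓  0≤2≤12 ✓
Π(2lᵢ+1) = 13×13×5 = 845
triangle coeff Δ(6,6,2) = 1/90090
Σ_t [4,6]: t=4:+1/69120 t=5:−1/14400 t=6:+1/69120 = -7/172800
(3j)²=14/715 [(6 6 2; 0 0 0)], sign=-1
Σ_t [2,2]: t=2:+1/322560 = 1/322560
(3j)²=18/1001 [(6 6 2; 2 -4 2)], sign=+1
⇒ 4πI² = 36/121
I = (-1)√(36/121/(4π)) = -0.15386989

-0.153870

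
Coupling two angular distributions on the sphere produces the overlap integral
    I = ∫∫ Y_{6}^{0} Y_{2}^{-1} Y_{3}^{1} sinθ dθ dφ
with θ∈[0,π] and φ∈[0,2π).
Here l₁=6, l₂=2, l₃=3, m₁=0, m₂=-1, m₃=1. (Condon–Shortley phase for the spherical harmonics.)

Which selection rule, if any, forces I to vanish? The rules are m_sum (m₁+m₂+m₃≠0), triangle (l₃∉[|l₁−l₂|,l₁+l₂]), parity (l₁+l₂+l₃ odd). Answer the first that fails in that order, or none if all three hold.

triangle

azimuthal sum: 0 − 1 + 1 = 0  ✓
4 ≤ 3 ≤ 8 (triangle on l)  ✗
L = 6 + 2 + 3 = 11 (odd)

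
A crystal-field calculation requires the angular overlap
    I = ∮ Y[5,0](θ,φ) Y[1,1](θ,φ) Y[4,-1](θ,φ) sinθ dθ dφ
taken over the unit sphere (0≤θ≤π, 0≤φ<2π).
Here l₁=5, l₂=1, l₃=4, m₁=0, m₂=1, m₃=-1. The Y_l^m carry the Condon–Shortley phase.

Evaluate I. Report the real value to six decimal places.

m-sum 0 ✓  L=10 even ✓  4≤4≤6 ✓
Π(2lᵢ+1) = 11×3×9 = 297
triangle coeff Δ(5,1,4) = 1/495
Σ_t [1,1]: t=1:−1/576 = -1/576
(3j)²=5/99 [(5 1 4; 0 0 0)], sign=-1
Σ_t [2,2]: t=2:+1/1440 = 1/1440
(3j)²=2/99 [(5 1 4; 0 1 -1)], sign=-1
⇒ 4πI² = 10/33
I = (+1)√(10/33/(4π)) = 0.15528807

0.155288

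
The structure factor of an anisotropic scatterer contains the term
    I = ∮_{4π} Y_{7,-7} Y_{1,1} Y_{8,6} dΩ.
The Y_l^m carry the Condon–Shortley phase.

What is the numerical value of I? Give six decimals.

0.030597

Checks pass: Σm=0; 16 even; l₃=8∈[6,8].
(2·7+1)(2·1+1)(2·8+1) = 765
Δ: 0! 14! 2! / 17! → 1/2040
sum: t=0:+1/25401600 = 1/25401600
3j²(7 1 8; 0 0 0) = Δ·Π!·Σ² = 8/255  (sign +1)
sum: t=0:+1/174356582400 = 1/174356582400
3j²(7 1 8; -7 1 6) = Δ·Π!·Σ² = 1/2040  (sign +1)
combine: 4πI² = 765·8/255·1/2040 = 1/85
take √, sign +1: I = 0.03059748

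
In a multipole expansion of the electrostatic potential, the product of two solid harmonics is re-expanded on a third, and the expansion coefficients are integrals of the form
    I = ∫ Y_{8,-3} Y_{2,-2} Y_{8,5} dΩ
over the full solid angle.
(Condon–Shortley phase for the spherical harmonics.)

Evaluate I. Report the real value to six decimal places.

m-sum 0 ✓  L=18 even ✓  6≤8≤10 ✓
Π(2lᵢ+1) = 17×5×17 = 1445
triangle coeff Δ(8,2,8) = 1/348840
Σ_t [0,2]: t=0:+1/116121600 t=1:−1/25401600 t=2:+1/116121600 = -1/45158400
(3j)²=24/1615 [(8 2 8; 0 0 0)], sign=-1
Σ_t [0,0]: t=0:+1/958003200 = 1/958003200
(3j)²=13/969 [(8 2 8; -3 -2 5)], sign=-1
⇒ 4πI² = 104/361
I = (+1)√(104/361/(4π)) = 0.15141125

0.151411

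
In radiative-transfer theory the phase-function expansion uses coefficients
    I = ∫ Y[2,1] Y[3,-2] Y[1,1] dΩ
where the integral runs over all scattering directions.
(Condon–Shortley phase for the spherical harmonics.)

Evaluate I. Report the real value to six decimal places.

0.261169

Rules hold: Σm=0, L=6 even, 1≤1≤5.
N = 5·7·3 = 105
Δ = 4!·0!·2!/7! = 1/105
Racah Σ t=2..2: t=2:+1/4 = 1/4
⇒ 3j(2 3 1; 0 0 0)² = 3/35, sgn -1
Racah Σ t=1..1: t=1:−1/12 = -1/12
⇒ 3j(2 3 1; 1 -2 1)² = 2/21, sgn -1
4πI² = N·(3j₀)²·(3jₘ)² = 6/7
I = +1·√(0.857143/4π) = 0.26116903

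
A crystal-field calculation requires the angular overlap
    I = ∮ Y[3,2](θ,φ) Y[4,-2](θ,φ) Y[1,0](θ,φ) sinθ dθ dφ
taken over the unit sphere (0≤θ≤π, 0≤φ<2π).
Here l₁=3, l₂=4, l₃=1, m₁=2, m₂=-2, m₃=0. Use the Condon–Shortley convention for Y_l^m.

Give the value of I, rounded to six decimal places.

Rules hold: Σm=0, L=8 even, 1≤1≤7.
N = 7·9·3 = 189
Δ = 6!·0!·2!/9! = 1/252
Racah Σ t=3..3: t=3:−1/36 = -1/36
⇒ 3j(3 4 1; 0 0 0)² = 4/63, sgn +1
Racah Σ t=1..1: t=1:−1/120 = -1/120
⇒ 3j(3 4 1; 2 -2 0)² = 1/21, sgn +1
4πI² = N·(3j₀)²·(3jₘ)² = 4/7
I = +1·√(0.571429/4π) = 0.21324362

0.213244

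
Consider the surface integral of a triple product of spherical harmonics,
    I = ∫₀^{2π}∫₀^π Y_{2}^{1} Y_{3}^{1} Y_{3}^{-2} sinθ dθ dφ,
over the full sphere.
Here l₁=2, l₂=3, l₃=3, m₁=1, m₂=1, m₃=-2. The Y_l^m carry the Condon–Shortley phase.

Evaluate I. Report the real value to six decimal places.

0.162868

Rules hold: Σm=0, L=8 even, 1≤3≤5.
N = 5·7·7 = 245
Δ = 2!·2!·4!/9! = 1/3780
Racah Σ t=0..2: t=0:+1/24 t=1:−1/4 t=2:+1/24 = -1/6
⇒ 3j(2 3 3; 0 0 0)² = 4/105, sgn +1
Racah Σ t=0..1: t=0:+1/48 t=1:−1/12 = -1/16
⇒ 3j(2 3 3; 1 1 -2)² = 1/28, sgn +1
4πI² = N·(3j₀)²·(3jₘ)² = 1/3
I = +1·√(0.333333/4π) = 0.16286750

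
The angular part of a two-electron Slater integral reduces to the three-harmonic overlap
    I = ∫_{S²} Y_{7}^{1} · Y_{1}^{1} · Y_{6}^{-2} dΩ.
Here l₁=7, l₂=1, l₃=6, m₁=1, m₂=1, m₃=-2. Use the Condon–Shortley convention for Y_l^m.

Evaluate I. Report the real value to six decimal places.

Rules hold: Σm=0, L=14 even, 6≤6≤8.
N = 15·3·13 = 585
Δ = 2!·12!·0!/15! = 1/1365
Racah Σ t=1..1: t=1:−1/518400 = -1/518400
⇒ 3j(7 1 6; 0 0 0)² = 7/195, sgn -1
Racah Σ t=2..2: t=2:+1/1935360 = 1/1935360
⇒ 3j(7 1 6; 1 1 -2)² = 1/91, sgn +1
4πI² = N·(3j₀)²·(3jₘ)² = 3/13
I = -1·√(0.230769/4π) = -0.13551395

-0.135514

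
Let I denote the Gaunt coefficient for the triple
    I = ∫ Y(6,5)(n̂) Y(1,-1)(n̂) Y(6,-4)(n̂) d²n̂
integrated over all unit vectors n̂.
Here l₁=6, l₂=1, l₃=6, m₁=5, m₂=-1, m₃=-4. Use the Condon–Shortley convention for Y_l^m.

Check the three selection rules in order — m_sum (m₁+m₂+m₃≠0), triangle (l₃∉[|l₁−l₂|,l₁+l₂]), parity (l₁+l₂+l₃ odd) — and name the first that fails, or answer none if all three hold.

parity

azimuthal sum: 5 − 1 − 4 = 0  ✓
5 ≤ 6 ≤ 7 (triangle on l)  ✓
L = 6 + 1 + 6 = 13 (odd)  ✗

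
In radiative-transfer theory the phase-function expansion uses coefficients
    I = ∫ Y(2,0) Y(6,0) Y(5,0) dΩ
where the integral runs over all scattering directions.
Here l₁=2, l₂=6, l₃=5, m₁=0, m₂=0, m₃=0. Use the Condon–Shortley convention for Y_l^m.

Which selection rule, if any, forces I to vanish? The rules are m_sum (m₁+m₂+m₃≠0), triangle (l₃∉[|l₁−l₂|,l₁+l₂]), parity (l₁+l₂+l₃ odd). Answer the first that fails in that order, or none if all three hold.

m₁+m₂+m₃ = 0 + 0 + 0 = 0  ✓
triangle: |2−6|=4 ≤ l₃=5 ≤ 2+6=8  ✓
parity: l₁+l₂+l₃ = 13 is odd  ✗

parity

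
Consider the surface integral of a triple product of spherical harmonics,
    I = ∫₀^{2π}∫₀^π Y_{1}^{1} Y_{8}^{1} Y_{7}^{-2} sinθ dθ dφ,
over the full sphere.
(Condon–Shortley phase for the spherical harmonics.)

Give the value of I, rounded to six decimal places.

-0.140215

Checks pass: Σm=0; 16 even; l₃=7∈[7,9].
(2·1+1)(2·8+1)(2·7+1) = 765
Δ: 2! 0! 14! / 17! → 1/2040
sum: t=1:−1/25401600 = -1/25401600
3j²(1 8 7; 0 0 0) = Δ·Π!·Σ² = 8/255  (sign +1)
sum: t=0:+1/87091200 = 1/87091200
3j²(1 8 7; 1 1 -2) = Δ·Π!·Σ² = 7/680  (sign -1)
combine: 4πI² = 765·8/255·7/680 = 21/85
take √, sign -1: I = -0.14021525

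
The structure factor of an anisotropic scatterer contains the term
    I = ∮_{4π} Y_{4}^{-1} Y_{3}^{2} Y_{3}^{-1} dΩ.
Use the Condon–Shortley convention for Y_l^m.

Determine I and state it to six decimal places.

0.145070

Checks pass: Σm=0; 10 even; l₃=3∈[1,7].
(2·4+1)(2·3+1)(2·3+1) = 441
Δ: 4! 4! 2! / 11! → 1/34650
sum: t=1:−1/72 t=2:+1/16 t=3:−1/72 = 5/144
3j²(4 3 3; 0 0 0) = Δ·Π!·Σ² = 2/77  (sign -1)
sum: t=3:−1/48 t=4:+1/144 = -1/72
3j²(4 3 3; -1 2 -1) = Δ·Π!·Σ² = 16/693  (sign -1)
combine: 4πI² = 441·2/77·16/693 = 32/121
take √, sign +1: I = 0.14506992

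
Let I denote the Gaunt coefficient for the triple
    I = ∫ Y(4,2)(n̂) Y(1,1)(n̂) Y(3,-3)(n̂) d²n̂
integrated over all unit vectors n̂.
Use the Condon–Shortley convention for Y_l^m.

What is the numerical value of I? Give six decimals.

m-sum 0 ✓  L=8 even ✓  3≤3≤5 ✓
Π(2lᵢ+1) = 9×3×7 = 189
triangle coeff Δ(4,1,3) = 1/252
Σ_t [1,1]: t=1:−1/36 = -1/36
(3j)²=4/63 [(4 1 3; 0 0 0)], sign=+1
Σ_t [2,2]: t=2:+1/1440 = 1/1440
(3j)²=1/252 [(4 1 3; 2 1 -3)], sign=+1
⇒ 4πI² = 1/21
I = (+1)√(1/21/(4π)) = 0.06155813

0.061558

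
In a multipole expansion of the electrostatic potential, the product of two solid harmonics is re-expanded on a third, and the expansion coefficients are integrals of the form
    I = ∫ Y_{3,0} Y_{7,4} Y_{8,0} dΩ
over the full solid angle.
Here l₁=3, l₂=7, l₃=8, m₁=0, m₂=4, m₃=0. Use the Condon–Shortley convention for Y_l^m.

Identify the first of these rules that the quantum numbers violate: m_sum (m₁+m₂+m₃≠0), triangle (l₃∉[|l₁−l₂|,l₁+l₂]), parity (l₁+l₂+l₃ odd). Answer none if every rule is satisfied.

m₁+m₂+m₃ = 0 + 4 + 0 = 4  ✗
triangle: |3−7|=4 ≤ l₃=8 ≤ 3+7=10
parity: l₁+l₂+l₃ = 18 is even

m_sum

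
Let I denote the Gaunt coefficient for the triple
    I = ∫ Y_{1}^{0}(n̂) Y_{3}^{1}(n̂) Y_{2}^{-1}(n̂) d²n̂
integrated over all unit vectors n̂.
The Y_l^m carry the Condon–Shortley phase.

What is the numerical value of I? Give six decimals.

Checks pass: Σm=0; 6 even; l₃=2∈[2,4].
(2·1+1)(2·3+1)(2·2+1) = 105
Δ: 2! 0! 4! / 7! → 1/105
sum: t=1:−1/4 = -1/4
3j²(1 3 2; 0 0 0) = Δ·Π!·Σ² = 3/35  (sign -1)
sum: t=1:−1/6 = -1/6
3j²(1 3 2; 0 1 -1) = Δ·Π!·Σ² = 8/105  (sign +1)
combine: 4πI² = 105·3/35·8/105 = 24/35
take √, sign -1: I = -0.23359668

-0.233597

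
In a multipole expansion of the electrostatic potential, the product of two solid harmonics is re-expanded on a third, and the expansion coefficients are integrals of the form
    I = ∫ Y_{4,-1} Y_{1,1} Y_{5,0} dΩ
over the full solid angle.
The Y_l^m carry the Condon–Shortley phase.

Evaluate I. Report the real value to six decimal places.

Checks pass: Σm=0; 10 even; l₃=5∈[3,5].
(2·4+1)(2·1+1)(2·5+1) = 297
Δ: 0! 8! 2! / 11! → 1/495
sum: t=0:+1/576 = 1/576
3j²(4 1 5; 0 0 0) = Δ·Π!·Σ² = 5/99  (sign -1)
sum: t=0:+1/1440 = 1/1440
3j²(4 1 5; -1 1 0) = Δ·Π!·Σ² = 2/99  (sign -1)
combine: 4πI² = 297·5/99·2/99 = 10/33
take √, sign +1: I = 0.15528807

0.155288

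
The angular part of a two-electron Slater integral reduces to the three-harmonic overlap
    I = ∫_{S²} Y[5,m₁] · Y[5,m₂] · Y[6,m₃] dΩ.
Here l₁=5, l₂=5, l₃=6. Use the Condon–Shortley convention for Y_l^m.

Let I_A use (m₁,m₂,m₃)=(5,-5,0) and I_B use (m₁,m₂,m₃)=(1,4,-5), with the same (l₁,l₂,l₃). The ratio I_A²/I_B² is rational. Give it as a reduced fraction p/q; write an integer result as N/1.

25/297

Shared (l₁,l₂,l₃)=(5,5,6): N and (l;000)² cancel in I_A²/I_B².
A: Δ = 4!·6!·6!/17! = 1/28588560; Racah Σ t=0..0: t=0:+1/12441600 = 1/12441600; ⇒ 3j(5 5 6; 5 -5 0)² = 15/9724, sgn +1
B: Δ = 4!·6!·6!/17! = 1/28588560; Racah Σ t=3..4: t=3:−1/518400 t=4:+1/2073600 = -1/691200; ⇒ 3j(5 5 6; 1 4 -5)² = 81/4420, sgn +1
I_A²/I_B² = (15/9724)/(81/4420) = 25/297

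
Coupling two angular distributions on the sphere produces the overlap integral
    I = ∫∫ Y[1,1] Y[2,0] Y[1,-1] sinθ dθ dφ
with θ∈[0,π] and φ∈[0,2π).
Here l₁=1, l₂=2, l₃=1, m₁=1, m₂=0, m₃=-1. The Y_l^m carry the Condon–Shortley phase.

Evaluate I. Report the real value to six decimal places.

Checks pass: Σm=0; 4 even; l₃=1∈[1,3].
(2·1+1)(2·2+1)(2·1+1) = 45
Δ: 2! 0! 2! / 5! → 1/30
sum: t=1:−1/1 = -1/1
3j²(1 2 1; 0 0 0) = Δ·Π!·Σ² = 2/15  (sign +1)
sum: t=0:+1/4 = 1/4
3j²(1 2 1; 1 0 -1) = Δ·Π!·Σ² = 1/30  (sign +1)
combine: 4πI² = 45·2/15·1/30 = 1/5
take √, sign +1: I = 0.12615663

0.126157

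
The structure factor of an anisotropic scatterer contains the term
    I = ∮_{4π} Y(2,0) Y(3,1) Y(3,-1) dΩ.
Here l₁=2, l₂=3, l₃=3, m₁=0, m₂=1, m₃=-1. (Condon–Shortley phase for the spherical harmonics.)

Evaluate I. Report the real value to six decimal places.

Checks pass: Σm=0; 8 even; l₃=3∈[1,5].
(2·2+1)(2·3+1)(2·3+1) = 245
Δ: 2! 2! 4! / 9! → 1/3780
sum: t=0:+1/24 t=1:−1/4 t=2:+1/24 = -1/6
3j²(2 3 3; 0 0 0) = Δ·Π!·Σ² = 4/105  (sign +1)
sum: t=0:+1/96 t=1:−1/6 t=2:+1/16 = -3/32
3j²(2 3 3; 0 1 -1) = Δ·Π!·Σ² = 3/140  (sign -1)
combine: 4πI² = 245·4/105·3/140 = 1/5
take √, sign -1: I = -0.12615663

-0.126157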